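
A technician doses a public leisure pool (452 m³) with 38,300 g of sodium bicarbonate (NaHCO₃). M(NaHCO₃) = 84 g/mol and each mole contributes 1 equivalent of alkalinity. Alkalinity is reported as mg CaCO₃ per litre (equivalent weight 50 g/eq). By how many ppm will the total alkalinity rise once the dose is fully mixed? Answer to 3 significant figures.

50.4 ppm

Volume: 452 m³ = 452,000 L.
Moles of NaHCO₃: 38,300 g ÷ 84 g/mol = 456 mol → 456 eq of alkalinity.
As CaCO₃: 456 eq × 50 g/eq = 22,800 g.
Rise: 22,800 g / 452,000 L × 1000 = 50.44 mg/L.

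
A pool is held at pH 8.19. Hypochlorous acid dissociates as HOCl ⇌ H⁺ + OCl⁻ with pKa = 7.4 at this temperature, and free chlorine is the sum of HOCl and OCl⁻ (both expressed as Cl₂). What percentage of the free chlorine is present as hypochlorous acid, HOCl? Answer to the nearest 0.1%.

14.0%

[OCl⁻]/[HOCl] = 10^(pH − pKa) = 10^(8.19 − 7.4) = 10^0.79 = 6.166.
Fraction as HOCl = 1 / (1 + 6.166) = 0.1395.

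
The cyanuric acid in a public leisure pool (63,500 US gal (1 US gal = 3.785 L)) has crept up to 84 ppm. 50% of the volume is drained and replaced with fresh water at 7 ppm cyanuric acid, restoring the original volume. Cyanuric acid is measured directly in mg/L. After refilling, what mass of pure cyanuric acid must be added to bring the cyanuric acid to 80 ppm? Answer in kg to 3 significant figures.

8.29 kg

Volume: 63,500 US gal × 3.785 L/gal = 240,348 L.
After draining 50% and refilling: 84 × 0.50 + 7 × 0.50 = 45.5 ppm.
Deficit to target: 80 − 45.5 = 34.5 mg/L.
Mass: 34.5 mg/L × 240,348 L = 8292 g cyanuric acid.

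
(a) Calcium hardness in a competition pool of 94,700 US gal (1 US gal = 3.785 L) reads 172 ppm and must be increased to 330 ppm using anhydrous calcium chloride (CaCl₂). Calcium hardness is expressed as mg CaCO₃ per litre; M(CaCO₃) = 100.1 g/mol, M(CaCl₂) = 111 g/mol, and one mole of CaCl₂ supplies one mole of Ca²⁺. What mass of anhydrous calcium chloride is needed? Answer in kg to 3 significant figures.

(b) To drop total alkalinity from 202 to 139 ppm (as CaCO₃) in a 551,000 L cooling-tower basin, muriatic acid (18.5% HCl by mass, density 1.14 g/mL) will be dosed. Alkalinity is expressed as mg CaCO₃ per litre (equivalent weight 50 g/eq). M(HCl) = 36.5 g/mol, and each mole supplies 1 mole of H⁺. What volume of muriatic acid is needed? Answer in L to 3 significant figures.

(a) Volume: 94,700 US gal × 3.785 L/gal = 358,440 L.
(a) Hardness to add: (330 − 172) = 158 mg/L as CaCO₃ × 358,440 L = 56,630 g as CaCO₃.
(a) Moles of Ca²⁺ (1 mol Ca²⁺ ≡ 1 mol CaCO₃): 56,630 / 100.1 g/mol = 565.8 mol.
(a) Mass of CaCl₂: 565.8 × 111 = 62,800 g.

(b) Alkalinity to neutralize: (202 − 139) = 63 mg/L as CaCO₃ × 551,000 L = 34,710 g as CaCO₃.
(b) Equivalents of H⁺ required: 34,710 ÷ 50 g/eq = 694.3 eq = 694.3 mol HCl.
(b) Mass of HCl: 694.3 × 36.5 = 25,340 g.
(b) Mass of 18.5% solution: 25,340 / 0.185 = 137,000 g.
(b) Volume: 137,000 g ÷ 1.14 g/mL = 120,200 mL.

(a) 62.8 kg; (b) 120 L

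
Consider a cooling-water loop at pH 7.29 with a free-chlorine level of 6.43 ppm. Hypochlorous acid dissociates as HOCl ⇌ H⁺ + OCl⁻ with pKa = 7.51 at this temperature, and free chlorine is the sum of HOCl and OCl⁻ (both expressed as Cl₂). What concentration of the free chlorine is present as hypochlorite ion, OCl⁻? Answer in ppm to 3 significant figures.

[OCl⁻]/[HOCl] = 10^(pH − pKa) = 10^(7.29 − 7.51) = 10^-0.22 = 0.6026.
Fraction as HOCl = 1 / (1 + 0.6026) = 0.624.
OCl⁻ = (1 − 0.624) × 6.43 ppm = 2.418 ppm.

2.42 ppm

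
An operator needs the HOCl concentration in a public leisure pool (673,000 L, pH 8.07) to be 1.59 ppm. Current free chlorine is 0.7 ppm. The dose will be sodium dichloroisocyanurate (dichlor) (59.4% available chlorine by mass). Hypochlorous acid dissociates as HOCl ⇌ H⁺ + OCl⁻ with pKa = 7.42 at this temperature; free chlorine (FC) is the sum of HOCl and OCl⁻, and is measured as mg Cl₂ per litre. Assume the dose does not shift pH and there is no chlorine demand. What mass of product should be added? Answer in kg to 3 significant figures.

9.06 kg

[OCl⁻]/[HOCl] = 10^(pH − pKa) = 10^(8.07 − 7.42) = 4.467; fraction as HOCl = 1/(1 + 4.467) = 0.1829.
Free chlorine required for 1.59 ppm HOCl: 1.59 / 0.1829 = 8.692 ppm.
FC to add: 8.692 − 0.7 = 7.992 mg/L as Cl₂.
Cl₂ equivalent: 7.992 mg/L × 673,000 L = 5379 g.
Product at 59.4% available Cl: 5379 / 0.594 = 9055 g.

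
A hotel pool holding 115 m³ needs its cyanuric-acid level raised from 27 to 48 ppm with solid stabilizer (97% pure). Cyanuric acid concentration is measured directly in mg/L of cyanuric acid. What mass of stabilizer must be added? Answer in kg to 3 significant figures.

2.49 kg

Volume: 115 m³ = 115,000 L.
CYA to add: (48 − 27) = 21 mg/L × 115,000 L = 2415 g cyanuric acid.
At 97% purity: 2415 / 0.97 = 2490 g product.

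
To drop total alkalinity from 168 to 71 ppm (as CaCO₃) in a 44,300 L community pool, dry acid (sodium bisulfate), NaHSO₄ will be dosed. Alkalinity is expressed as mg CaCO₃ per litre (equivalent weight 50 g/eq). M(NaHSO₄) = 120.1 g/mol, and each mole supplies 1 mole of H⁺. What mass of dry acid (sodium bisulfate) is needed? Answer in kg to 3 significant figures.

Alkalinity to neutralize: (168 − 71) = 97 mg/L as CaCO₃ × 44,300 L = 4297 g as CaCO₃.
Equivalents of H⁺ required: 4297 ÷ 50 g/eq = 85.94 eq = 85.94 mol NaHSO₄.
Mass of NaHSO₄: 85.94 × 120.1 = 10,320 g.

10.3 kg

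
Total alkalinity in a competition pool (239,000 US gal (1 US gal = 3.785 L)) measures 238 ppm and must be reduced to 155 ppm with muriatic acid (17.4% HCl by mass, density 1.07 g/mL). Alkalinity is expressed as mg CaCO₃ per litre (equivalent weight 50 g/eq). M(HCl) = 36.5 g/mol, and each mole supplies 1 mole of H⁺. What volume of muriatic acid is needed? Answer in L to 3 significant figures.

Volume: 239,000 US gal × 3.785 L/gal = 904,615 L.
Alkalinity to neutralize: (238 − 155) = 83 mg/L as CaCO₃ × 904,615 L = 75,080 g as CaCO₃.
Equivalents of H⁺ required: 75,080 ÷ 50 g/eq = 1502 eq = 1502 mol HCl.
Mass of HCl: 1502 × 36.5 = 54,810 g.
Mass of 17.4% solution: 54,810 / 0.174 = 315,000 g.
Volume: 315,000 g ÷ 1.07 g/mL = 294,400 mL.

294 L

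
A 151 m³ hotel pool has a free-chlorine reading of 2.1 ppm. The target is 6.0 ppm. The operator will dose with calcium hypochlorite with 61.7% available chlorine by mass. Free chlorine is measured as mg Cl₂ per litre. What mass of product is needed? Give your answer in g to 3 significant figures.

Volume: 151 m³ = 151,000 L.
Chlorine deficit: 6.0 − 2.1 = 3.9 ppm = 3.9 mg/L as Cl₂.
Cl₂ equivalent needed: 3.9 mg/L × 151,000 L = 588,900 mg = 588.9 g.
Product at 61.7% available chlorine: 588.9 / 0.617 = 954.5 g.

954 g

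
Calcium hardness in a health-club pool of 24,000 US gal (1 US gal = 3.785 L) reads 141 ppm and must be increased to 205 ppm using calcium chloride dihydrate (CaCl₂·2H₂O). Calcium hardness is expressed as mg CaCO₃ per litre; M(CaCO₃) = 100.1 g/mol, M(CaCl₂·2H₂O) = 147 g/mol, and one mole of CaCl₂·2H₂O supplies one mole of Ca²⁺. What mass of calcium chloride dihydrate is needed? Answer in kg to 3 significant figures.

Volume: 24,000 US gal × 3.785 L/gal = 90,840 L.
Hardness to add: (205 − 141) = 64 mg/L as CaCO₃ × 90,840 L = 5814 g as CaCO₃.
Moles of Ca²⁺ (1 mol Ca²⁺ ≡ 1 mol CaCO₃): 5814 / 100.1 g/mol = 58.08 mol.
Mass of CaCl₂·2H₂O: 58.08 × 147 = 8538 g.

8.54 kg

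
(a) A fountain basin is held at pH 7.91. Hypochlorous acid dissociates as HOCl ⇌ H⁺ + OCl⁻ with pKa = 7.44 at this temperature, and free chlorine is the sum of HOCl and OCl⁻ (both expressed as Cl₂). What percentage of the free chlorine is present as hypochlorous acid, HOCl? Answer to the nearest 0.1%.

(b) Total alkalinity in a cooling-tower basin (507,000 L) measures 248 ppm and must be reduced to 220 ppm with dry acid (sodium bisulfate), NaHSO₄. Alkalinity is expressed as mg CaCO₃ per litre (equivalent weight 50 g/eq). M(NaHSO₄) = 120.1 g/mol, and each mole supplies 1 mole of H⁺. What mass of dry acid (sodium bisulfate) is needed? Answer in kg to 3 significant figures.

(a) [OCl⁻]/[HOCl] = 10^(pH − pKa) = 10^(7.91 − 7.44) = 10^0.47 = 2.951.
(a) Fraction as HOCl = 1 / (1 + 2.951) = 0.2531.

(b) Alkalinity to neutralize: (248 − 220) = 28 mg/L as CaCO₃ × 507,000 L = 14,200 g as CaCO₃.
(b) Equivalents of H⁺ required: 14,200 ÷ 50 g/eq = 283.9 eq = 283.9 mol NaHSO₄.
(b) Mass of NaHSO₄: 283.9 × 120.1 = 34,100 g.

(a) 25.3%; (b) 34.1 kg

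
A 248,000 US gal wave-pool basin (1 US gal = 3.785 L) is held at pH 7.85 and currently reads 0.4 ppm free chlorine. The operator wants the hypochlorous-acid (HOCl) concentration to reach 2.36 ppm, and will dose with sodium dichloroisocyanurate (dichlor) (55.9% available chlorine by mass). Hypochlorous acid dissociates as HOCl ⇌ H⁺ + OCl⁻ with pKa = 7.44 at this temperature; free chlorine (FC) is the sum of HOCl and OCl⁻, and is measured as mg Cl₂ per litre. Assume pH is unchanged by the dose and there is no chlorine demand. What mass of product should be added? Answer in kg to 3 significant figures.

13.5 kg

Volume: 248,000 US gal × 3.785 L/gal = 938,680 L.
[OCl⁻]/[HOCl] = 10^(pH − pKa) = 10^(7.85 − 7.44) = 2.57; fraction as HOCl = 1/(1 + 2.57) = 0.2801.
Free chlorine required for 2.36 ppm HOCl: 2.36 / 0.2801 = 8.426 ppm.
FC to add: 8.426 − 0.4 = 8.026 mg/L as Cl₂.
Cl₂ equivalent: 8.026 mg/L × 938,680 L = 7534 g.
Product at 55.9% available Cl: 7534 / 0.559 = 13,480 g.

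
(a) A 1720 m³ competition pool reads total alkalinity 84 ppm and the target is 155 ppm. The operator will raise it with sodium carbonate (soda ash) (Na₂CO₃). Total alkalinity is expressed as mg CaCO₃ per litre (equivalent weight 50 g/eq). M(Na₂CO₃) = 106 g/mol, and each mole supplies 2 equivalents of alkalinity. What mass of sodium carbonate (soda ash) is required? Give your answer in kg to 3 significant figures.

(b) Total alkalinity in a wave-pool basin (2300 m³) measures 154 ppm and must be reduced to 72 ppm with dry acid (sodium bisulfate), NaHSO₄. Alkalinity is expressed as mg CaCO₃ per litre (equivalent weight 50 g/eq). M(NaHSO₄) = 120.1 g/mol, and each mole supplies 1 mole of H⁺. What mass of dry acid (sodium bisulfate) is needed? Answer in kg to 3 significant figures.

(a) 129 kg; (b) 453 kg

(a) Volume: 1720 m³ = 1,720,000 L.
(a) Alkalinity to add: (155 − 84) = 71 mg/L as CaCO₃ × 1,720,000 L = 122,100 g as CaCO₃.
(a) Equivalents: 122,100 g ÷ 50 g/eq = 2442 eq.
(a) Each mole of Na₂CO₃ supplies 2 eq, so 2442 / 2 = 1221 mol.
(a) Mass: 1221 mol × 106 g/mol = 129,400 g.

(b) Volume: 2300 m³ = 2,300,000 L.
(b) Alkalinity to neutralize: (154 − 72) = 82 mg/L as CaCO₃ × 2,300,000 L = 188,600 g as CaCO₃.
(b) Equivalents of H⁺ required: 188,600 ÷ 50 g/eq = 3772 eq = 3772 mol NaHSO₄.
(b) Mass of NaHSO₄: 3772 × 120.1 = 453,000 g.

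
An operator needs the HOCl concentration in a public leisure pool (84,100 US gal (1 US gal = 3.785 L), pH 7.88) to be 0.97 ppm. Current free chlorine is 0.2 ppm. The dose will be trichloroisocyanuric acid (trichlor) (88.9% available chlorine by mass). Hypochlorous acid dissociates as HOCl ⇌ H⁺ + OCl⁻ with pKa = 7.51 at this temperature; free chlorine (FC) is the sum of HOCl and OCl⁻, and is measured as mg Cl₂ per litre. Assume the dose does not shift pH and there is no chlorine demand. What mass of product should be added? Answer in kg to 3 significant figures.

1.09 kg

Volume: 84,100 US gal × 3.785 L/gal = 318,318 L.
[OCl⁻]/[HOCl] = 10^(pH − pKa) = 10^(7.88 − 7.51) = 2.344; fraction as HOCl = 1/(1 + 2.344) = 0.299.
Free chlorine required for 0.97 ppm HOCl: 0.97 / 0.299 = 3.244 ppm.
FC to add: 3.244 − 0.2 = 3.044 mg/L as Cl₂.
Cl₂ equivalent: 3.044 mg/L × 318,318 L = 968.9 g.
Product at 88.9% available Cl: 968.9 / 0.889 = 1090 g.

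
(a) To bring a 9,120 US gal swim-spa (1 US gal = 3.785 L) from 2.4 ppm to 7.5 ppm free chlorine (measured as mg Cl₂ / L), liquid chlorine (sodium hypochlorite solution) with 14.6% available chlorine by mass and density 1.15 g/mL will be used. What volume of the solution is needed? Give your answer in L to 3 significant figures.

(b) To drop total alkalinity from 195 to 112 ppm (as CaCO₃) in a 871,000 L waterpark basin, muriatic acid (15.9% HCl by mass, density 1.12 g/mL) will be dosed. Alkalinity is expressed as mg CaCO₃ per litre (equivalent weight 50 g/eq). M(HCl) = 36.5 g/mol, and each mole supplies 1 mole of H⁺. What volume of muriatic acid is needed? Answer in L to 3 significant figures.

(a) 1.05 L; (b) 296 L

(a) Volume: 9,120 US gal × 3.785 L/gal = 34,519 L.
(a) Chlorine deficit: 7.5 − 2.4 = 5.1 ppm = 5.1 mg/L as Cl₂.
(a) Cl₂ equivalent needed: 5.1 mg/L × 34,519 L = 176,000 mg = 176 g.
(a) Product at 14.6% available chlorine: 176 / 0.146 = 1206 g.
(a) Volume at density 1.15 g/mL: 1206 g ÷ 1.15 g/mL = 1049 mL.

(b) Alkalinity to neutralize: (195 − 112) = 83 mg/L as CaCO₃ × 871,000 L = 72,290 g as CaCO₃.
(b) Equivalents of H⁺ required: 72,290 ÷ 50 g/eq = 1446 eq = 1446 mol HCl.
(b) Mass of HCl: 1446 × 36.5 = 52,770 g.
(b) Mass of 15.9% solution: 52,770 / 0.159 = 331,900 g.
(b) Volume: 331,900 g ÷ 1.12 g/mL = 296,300 mL.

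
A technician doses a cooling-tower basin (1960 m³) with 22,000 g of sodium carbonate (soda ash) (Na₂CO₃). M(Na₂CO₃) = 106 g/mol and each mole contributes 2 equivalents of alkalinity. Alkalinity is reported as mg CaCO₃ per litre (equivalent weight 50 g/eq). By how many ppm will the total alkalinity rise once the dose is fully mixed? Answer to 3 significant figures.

Volume: 1960 m³ = 1,960,000 L.
Moles of Na₂CO₃: 22,000 g ÷ 106 g/mol = 207.5 mol → 415.1 eq of alkalinity.
As CaCO₃: 415.1 eq × 50 g/eq = 20,750 g.
Rise: 20,750 g / 1,960,000 L × 1000 = 10.59 mg/L.

10.6 ppm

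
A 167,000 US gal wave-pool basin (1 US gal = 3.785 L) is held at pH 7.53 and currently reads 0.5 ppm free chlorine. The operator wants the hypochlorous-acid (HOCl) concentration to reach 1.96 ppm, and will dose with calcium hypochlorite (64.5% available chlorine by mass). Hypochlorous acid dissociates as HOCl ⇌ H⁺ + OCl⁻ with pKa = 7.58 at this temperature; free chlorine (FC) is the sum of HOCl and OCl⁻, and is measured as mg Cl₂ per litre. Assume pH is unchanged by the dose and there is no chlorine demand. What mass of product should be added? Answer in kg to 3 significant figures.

Volume: 167,000 US gal × 3.785 L/gal = 632,095 L.
[OCl⁻]/[HOCl] = 10^(pH − pKa) = 10^(7.53 − 7.58) = 0.8913; fraction as HOCl = 1/(1 + 0.8913) = 0.5288.
Free chlorine required for 1.96 ppm HOCl: 1.96 / 0.5288 = 3.707 ppm.
FC to add: 3.707 − 0.5 = 3.207 mg/L as Cl₂.
Cl₂ equivalent: 3.207 mg/L × 632,095 L = 2027 g.
Product at 64.5% available Cl: 2027 / 0.645 = 3143 g.

3.14 kg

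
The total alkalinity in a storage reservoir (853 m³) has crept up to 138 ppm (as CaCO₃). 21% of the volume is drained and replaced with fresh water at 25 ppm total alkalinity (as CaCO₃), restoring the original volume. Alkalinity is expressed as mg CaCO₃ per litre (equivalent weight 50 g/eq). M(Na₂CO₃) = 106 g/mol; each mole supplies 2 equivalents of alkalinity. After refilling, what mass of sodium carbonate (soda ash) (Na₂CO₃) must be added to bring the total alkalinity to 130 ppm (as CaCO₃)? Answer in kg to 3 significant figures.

14.2 kg

Volume: 853 m³ = 853,000 L.
After draining 21% and refilling: 138 × 0.79 + 25 × 0.21 = 114.27 ppm.
Deficit to target: 130 − 114.27 = 15.73 mg/L.
As CaCO₃: 15.73 mg/L × 853,000 L = 13,420 g; ÷ 50 g/eq ÷ 2 = 134.2 mol Na₂CO₃.
Mass: 134.2 × 106 = 14,220 g.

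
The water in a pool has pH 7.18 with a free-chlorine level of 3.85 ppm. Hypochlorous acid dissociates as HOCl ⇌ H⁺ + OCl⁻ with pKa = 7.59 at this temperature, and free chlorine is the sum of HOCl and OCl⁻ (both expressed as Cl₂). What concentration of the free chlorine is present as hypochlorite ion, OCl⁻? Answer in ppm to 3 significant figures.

1.08 ppm

[OCl⁻]/[HOCl] = 10^(pH − pKa) = 10^(7.18 − 7.59) = 10^-0.41 = 0.389.
Fraction as HOCl = 1 / (1 + 0.389) = 0.7199.
OCl⁻ = (1 − 0.7199) × 3.85 ppm = 1.078 ppm.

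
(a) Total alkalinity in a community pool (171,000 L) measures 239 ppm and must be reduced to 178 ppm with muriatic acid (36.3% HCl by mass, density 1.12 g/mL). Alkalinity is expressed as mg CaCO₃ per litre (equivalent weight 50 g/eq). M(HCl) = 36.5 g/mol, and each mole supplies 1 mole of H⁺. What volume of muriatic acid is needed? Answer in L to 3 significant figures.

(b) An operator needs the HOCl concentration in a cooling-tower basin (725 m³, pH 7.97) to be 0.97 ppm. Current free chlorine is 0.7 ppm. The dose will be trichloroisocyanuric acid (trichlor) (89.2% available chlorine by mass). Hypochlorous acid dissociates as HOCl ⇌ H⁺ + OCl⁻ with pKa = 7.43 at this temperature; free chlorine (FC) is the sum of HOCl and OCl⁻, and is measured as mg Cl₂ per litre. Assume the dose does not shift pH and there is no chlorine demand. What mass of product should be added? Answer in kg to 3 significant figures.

(a) 18.7 L; (b) 2.95 kg

(a) Alkalinity to neutralize: (239 − 178) = 61 mg/L as CaCO₃ × 171,000 L = 10,430 g as CaCO₃.
(a) Equivalents of H⁺ required: 10,430 ÷ 50 g/eq = 208.6 eq = 208.6 mol HCl.
(a) Mass of HCl: 208.6 × 36.5 = 7615 g.
(a) Mass of 36.3% solution: 7615 / 0.363 = 20,980 g.
(a) Volume: 20,980 g ÷ 1.12 g/mL = 18,730 mL.

(b) Volume: 725 m³ = 725,000 L.
(b) [OCl⁻]/[HOCl] = 10^(pH − pKa) = 10^(7.97 − 7.43) = 3.467; fraction as HOCl = 1/(1 + 3.467) = 0.2238.
(b) Free chlorine required for 0.97 ppm HOCl: 0.97 / 0.2238 = 4.333 ppm.
(b) FC to add: 4.333 − 0.7 = 3.633 mg/L as Cl₂.
(b) Cl₂ equivalent: 3.633 mg/L × 725,000 L = 2634 g.
(b) Product at 89.2% available Cl: 2634 / 0.892 = 2953 g.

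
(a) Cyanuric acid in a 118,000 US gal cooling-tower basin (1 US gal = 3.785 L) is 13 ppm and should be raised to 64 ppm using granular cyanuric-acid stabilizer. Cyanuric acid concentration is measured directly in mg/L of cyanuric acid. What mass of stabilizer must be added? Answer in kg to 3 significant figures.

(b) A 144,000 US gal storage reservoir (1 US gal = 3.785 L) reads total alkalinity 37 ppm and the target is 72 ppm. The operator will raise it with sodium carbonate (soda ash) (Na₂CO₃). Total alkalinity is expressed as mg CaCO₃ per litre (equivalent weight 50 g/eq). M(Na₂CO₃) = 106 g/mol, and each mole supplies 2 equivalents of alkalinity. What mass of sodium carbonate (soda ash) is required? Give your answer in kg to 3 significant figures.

(a) Volume: 118,000 US gal × 3.785 L/gal = 446,630 L.
(a) CYA to add: (64 − 13) = 51 mg/L × 446,630 L = 22,780 g cyanuric acid.

(b) Volume: 144,000 US gal × 3.785 L/gal = 545,040 L.
(b) Alkalinity to add: (72 − 37) = 35 mg/L as CaCO₃ × 545,040 L = 19,080 g as CaCO₃.
(b) Equivalents: 19,080 g ÷ 50 g/eq = 381.5 eq.
(b) Each mole of Na₂CO₃ supplies 2 eq, so 381.5 / 2 = 190.8 mol.
(b) Mass: 190.8 mol × 106 g/mol = 20,220 g.

(a) 22.8 kg; (b) 20.2 kg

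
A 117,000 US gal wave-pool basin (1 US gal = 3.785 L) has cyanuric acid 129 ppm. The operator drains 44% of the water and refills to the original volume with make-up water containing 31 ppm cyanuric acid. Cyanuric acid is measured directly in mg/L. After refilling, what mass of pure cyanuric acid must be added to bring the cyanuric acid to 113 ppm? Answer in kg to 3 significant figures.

12.0 kg

Volume: 117,000 US gal × 3.785 L/gal = 442,845 L.
After draining 44% and refilling: 129 × 0.56 + 31 × 0.44 = 85.88 ppm.
Deficit to target: 113 − 85.88 = 27.12 mg/L.
Mass: 27.12 mg/L × 442,845 L = 12,010 g cyanuric acid.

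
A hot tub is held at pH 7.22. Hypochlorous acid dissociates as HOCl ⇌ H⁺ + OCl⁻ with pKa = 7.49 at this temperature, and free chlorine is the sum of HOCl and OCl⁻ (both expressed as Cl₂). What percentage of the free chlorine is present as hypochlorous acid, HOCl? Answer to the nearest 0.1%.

[OCl⁻]/[HOCl] = 10^(pH − pKa) = 10^(7.22 − 7.49) = 10^-0.27 = 0.537.
Fraction as HOCl = 1 / (1 + 0.537) = 0.6506.

65.1%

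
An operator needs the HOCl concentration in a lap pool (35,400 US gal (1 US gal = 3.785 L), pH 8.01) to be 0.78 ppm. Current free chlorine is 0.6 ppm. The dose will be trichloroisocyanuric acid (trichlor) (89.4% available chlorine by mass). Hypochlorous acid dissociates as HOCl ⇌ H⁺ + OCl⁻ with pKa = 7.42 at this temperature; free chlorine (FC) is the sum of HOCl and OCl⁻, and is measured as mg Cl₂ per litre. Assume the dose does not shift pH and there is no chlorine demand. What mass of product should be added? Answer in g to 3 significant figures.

482 g

Volume: 35,400 US gal × 3.785 L/gal = 133,989 L.
[OCl⁻]/[HOCl] = 10^(pH − pKa) = 10^(8.01 − 7.42) = 3.89; fraction as HOCl = 1/(1 + 3.89) = 0.2045.
Free chlorine required for 0.78 ppm HOCl: 0.78 / 0.2045 = 3.815 ppm.
FC to add: 3.815 − 0.6 = 3.215 mg/L as Cl₂.
Cl₂ equivalent: 3.215 mg/L × 133,989 L = 430.7 g.
Product at 89.4% available Cl: 430.7 / 0.894 = 481.8 g.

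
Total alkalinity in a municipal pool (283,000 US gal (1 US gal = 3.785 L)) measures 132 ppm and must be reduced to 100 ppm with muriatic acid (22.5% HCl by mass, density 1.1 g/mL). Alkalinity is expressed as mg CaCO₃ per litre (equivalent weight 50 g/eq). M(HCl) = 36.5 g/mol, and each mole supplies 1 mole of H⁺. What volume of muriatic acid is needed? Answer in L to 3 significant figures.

101 L

Volume: 283,000 US gal × 3.785 L/gal = 1,071,155 L.
Alkalinity to neutralize: (132 − 100) = 32 mg/L as CaCO₃ × 1,071,155 L = 34,280 g as CaCO₃.
Equivalents of H⁺ required: 34,280 ÷ 50 g/eq = 685.5 eq = 685.5 mol HCl.
Mass of HCl: 685.5 × 36.5 = 25,020 g.
Mass of 22.5% solution: 25,020 / 0.225 = 111,200 g.
Volume: 111,200 g ÷ 1.1 g/mL = 101,100 mL.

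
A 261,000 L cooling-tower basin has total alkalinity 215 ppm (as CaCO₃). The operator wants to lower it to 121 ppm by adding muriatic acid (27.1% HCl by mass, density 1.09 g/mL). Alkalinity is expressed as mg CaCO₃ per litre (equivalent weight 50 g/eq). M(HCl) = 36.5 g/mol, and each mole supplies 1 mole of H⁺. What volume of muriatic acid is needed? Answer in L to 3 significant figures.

Alkalinity to neutralize: (215 − 121) = 94 mg/L as CaCO₃ × 261,000 L = 24,530 g as CaCO₃.
Equivalents of H⁺ required: 24,530 ÷ 50 g/eq = 490.7 eq = 490.7 mol HCl.
Mass of HCl: 490.7 × 36.5 = 17,910 g.
Mass of 27.1% solution: 17,910 / 0.271 = 66,090 g.
Volume: 66,090 g ÷ 1.09 g/mL = 60,630 mL.

60.6 L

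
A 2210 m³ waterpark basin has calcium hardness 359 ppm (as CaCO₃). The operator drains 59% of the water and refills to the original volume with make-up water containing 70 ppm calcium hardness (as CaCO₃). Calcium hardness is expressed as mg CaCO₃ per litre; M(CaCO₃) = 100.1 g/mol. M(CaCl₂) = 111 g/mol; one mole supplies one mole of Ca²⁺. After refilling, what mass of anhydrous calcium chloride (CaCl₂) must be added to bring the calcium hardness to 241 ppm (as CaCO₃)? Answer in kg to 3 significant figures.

Volume: 2210 m³ = 2,210,000 L.
After draining 59% and refilling: 359 × 0.41 + 70 × 0.59 = 188.49 ppm.
Deficit to target: 241 − 188.49 = 52.51 mg/L.
As CaCO₃: 52.51 mg/L × 2,210,000 L = 116,000 g; ÷ 100.1 = 1159 mol Ca²⁺.
Mass: 1159 × 111 = 128,700 g.

129 kg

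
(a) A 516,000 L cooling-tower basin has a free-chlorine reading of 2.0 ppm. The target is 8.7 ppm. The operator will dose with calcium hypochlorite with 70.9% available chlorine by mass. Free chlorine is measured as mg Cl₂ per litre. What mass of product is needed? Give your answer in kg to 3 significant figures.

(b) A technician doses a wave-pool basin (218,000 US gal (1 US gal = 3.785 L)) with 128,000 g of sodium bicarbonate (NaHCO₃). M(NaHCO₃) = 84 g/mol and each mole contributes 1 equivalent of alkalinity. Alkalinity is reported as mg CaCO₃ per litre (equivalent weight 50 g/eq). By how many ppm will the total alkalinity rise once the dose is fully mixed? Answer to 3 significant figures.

(a) Chlorine deficit: 8.7 − 2.0 = 6.7 ppm = 6.7 mg/L as Cl₂.
(a) Cl₂ equivalent needed: 6.7 mg/L × 516,000 L = 3,457,000 mg = 3457 g.
(a) Product at 70.9% available chlorine: 3457 / 0.709 = 4876 g.

(b) Volume: 218,000 US gal × 3.785 L/gal = 825,130 L.
(b) Moles of NaHCO₃: 128,000 g ÷ 84 g/mol = 1524 mol → 1524 eq of alkalinity.
(b) As CaCO₃: 1524 eq × 50 g/eq = 76,190 g.
(b) Rise: 76,190 g / 825,130 L × 1000 = 92.34 mg/L.

(a) 4.88 kg; (b) 92.3 ppm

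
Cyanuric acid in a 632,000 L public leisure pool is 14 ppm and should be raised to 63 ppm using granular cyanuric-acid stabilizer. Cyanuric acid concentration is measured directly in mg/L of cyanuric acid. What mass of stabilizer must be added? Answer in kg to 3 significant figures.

31.0 kg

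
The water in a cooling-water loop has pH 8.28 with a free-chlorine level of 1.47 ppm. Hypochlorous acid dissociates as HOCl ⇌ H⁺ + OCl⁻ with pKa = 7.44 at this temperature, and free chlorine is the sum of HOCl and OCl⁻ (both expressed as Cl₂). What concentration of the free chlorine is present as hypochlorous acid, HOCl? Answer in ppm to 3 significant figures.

0.186 ppm

[OCl⁻]/[HOCl] = 10^(pH − pKa) = 10^(8.28 − 7.44) = 10^0.84 = 6.918.
Fraction as HOCl = 1 / (1 + 6.918) = 0.1263.
HOCl = 0.1263 × 1.47 ppm = 0.1856 ppm.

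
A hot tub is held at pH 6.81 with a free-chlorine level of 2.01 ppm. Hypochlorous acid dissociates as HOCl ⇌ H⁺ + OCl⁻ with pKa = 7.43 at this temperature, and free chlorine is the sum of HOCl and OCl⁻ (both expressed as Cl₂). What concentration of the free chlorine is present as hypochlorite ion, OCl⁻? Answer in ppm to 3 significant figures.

0.389 ppm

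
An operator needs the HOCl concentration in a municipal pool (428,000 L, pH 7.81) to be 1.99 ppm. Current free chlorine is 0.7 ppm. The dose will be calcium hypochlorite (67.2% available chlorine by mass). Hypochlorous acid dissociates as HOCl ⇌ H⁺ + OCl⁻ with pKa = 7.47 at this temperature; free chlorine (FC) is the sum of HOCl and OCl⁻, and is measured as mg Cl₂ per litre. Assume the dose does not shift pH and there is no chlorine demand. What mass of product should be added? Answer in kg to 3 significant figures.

[OCl⁻]/[HOCl] = 10^(pH − pKa) = 10^(7.81 − 7.47) = 2.188; fraction as HOCl = 1/(1 + 2.188) = 0.3137.
Free chlorine required for 1.99 ppm HOCl: 1.99 / 0.3137 = 6.344 ppm.
FC to add: 6.344 − 0.7 = 5.644 mg/L as Cl₂.
Cl₂ equivalent: 5.644 mg/L × 428,000 L = 2415 g.
Product at 67.2% available Cl: 2415 / 0.672 = 3594 g.

3.59 kg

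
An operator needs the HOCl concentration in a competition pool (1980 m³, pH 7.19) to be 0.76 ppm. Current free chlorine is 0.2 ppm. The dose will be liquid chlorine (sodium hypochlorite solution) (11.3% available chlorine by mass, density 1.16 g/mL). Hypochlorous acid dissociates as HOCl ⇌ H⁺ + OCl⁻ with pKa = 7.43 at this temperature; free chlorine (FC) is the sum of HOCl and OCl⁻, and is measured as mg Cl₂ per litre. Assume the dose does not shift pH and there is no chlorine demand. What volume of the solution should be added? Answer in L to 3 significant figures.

Volume: 1980 m³ = 1,980,000 L.
[OCl⁻]/[HOCl] = 10^(pH − pKa) = 10^(7.19 − 7.43) = 0.5754; fraction as HOCl = 1/(1 + 0.5754) = 0.6347.
Free chlorine required for 0.76 ppm HOCl: 0.76 / 0.6347 = 1.197 ppm.
FC to add: 1.197 − 0.2 = 0.9973 mg/L as Cl₂.
Cl₂ equivalent: 0.9973 mg/L × 1,980,000 L = 1975 g.
Product at 11.3% available Cl: 1975 / 0.113 = 17,480 g.
Volume: 17,480 g ÷ 1.16 g/mL = 15,070 mL.

15.1 L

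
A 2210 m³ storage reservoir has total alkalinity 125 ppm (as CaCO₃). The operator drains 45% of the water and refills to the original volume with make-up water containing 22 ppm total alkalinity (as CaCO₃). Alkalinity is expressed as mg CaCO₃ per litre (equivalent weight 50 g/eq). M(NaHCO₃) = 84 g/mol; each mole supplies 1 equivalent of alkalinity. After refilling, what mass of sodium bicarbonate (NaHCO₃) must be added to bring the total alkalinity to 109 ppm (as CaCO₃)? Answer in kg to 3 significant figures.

Volume: 2210 m³ = 2,210,000 L.
After draining 45% and refilling: 125 × 0.55 + 22 × 0.45 = 78.65 ppm.
Deficit to target: 109 − 78.65 = 30.35 mg/L.
As CaCO₃: 30.35 mg/L × 2,210,000 L = 67,070 g; ÷ 50 g/eq ÷ 1 = 1341 mol NaHCO₃.
Mass: 1341 × 84 = 112,700 g.

113 kg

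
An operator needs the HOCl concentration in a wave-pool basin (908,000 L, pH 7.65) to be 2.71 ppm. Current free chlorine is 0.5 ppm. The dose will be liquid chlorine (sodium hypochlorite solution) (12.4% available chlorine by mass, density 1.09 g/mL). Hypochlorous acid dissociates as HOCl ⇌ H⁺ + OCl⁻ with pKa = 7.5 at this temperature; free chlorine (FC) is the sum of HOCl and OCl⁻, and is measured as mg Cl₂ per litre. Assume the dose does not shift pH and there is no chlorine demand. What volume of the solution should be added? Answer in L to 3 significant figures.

40.6 L

[OCl⁻]/[HOCl] = 10^(pH − pKa) = 10^(7.65 − 7.5) = 1.413; fraction as HOCl = 1/(1 + 1.413) = 0.4145.
Free chlorine required for 2.71 ppm HOCl: 2.71 / 0.4145 = 6.538 ppm.
FC to add: 6.538 − 0.5 = 6.038 mg/L as Cl₂.
Cl₂ equivalent: 6.038 mg/L × 908,000 L = 5482 g.
Product at 12.4% available Cl: 5482 / 0.124 = 44,210 g.
Volume: 44,210 g ÷ 1.09 g/mL = 40,560 mL.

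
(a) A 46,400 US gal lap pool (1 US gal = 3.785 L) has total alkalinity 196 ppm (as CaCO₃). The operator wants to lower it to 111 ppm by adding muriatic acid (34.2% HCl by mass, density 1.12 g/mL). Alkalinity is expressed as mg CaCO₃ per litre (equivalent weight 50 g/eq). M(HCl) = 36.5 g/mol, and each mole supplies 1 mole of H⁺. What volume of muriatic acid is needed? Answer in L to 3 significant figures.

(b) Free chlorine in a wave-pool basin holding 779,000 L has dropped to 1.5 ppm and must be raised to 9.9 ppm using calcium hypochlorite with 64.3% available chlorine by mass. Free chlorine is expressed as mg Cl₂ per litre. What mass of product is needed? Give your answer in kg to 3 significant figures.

(a) Volume: 46,400 US gal × 3.785 L/gal = 175,624 L.
(a) Alkalinity to neutralize: (196 − 111) = 85 mg/L as CaCO₃ × 175,624 L = 14,930 g as CaCO₃.
(a) Equivalents of H⁺ required: 14,930 ÷ 50 g/eq = 298.6 eq = 298.6 mol HCl.
(a) Mass of HCl: 298.6 × 36.5 = 10,900 g.
(a) Mass of 34.2% solution: 10,900 / 0.342 = 31,860 g.
(a) Volume: 31,860 g ÷ 1.12 g/mL = 28,450 mL.

(b) Chlorine deficit: 9.9 − 1.5 = 8.4 ppm = 8.4 mg/L as Cl₂.
(b) Cl₂ equivalent needed: 8.4 mg/L × 779,000 L = 6,544,000 mg = 6544 g.
(b) Product at 64.3% available chlorine: 6544 / 0.643 = 10,180 g.

(a) 28.4 L; (b) 10.2 kg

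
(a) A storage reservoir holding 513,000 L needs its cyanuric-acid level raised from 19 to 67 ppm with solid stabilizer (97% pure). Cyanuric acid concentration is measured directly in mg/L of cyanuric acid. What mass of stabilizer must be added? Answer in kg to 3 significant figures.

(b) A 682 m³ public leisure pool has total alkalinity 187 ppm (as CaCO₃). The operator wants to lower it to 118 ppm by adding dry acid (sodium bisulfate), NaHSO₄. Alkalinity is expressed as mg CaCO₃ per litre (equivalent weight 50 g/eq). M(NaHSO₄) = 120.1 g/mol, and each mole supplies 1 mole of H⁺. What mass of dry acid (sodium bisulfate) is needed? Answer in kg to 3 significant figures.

(a) 25.4 kg; (b) 113 kg

(a) CYA to add: (67 − 19) = 48 mg/L × 513,000 L = 24,620 g cyanuric acid.
(a) At 97% purity: 24,620 / 0.97 = 25,390 g product.

(b) Volume: 682 m³ = 682,000 L.
(b) Alkalinity to neutralize: (187 − 118) = 69 mg/L as CaCO₃ × 682,000 L = 47,060 g as CaCO₃.
(b) Equivalents of H⁺ required: 47,060 ÷ 50 g/eq = 941.2 eq = 941.2 mol NaHSO₄.
(b) Mass of NaHSO₄: 941.2 × 120.1 = 113,000 g.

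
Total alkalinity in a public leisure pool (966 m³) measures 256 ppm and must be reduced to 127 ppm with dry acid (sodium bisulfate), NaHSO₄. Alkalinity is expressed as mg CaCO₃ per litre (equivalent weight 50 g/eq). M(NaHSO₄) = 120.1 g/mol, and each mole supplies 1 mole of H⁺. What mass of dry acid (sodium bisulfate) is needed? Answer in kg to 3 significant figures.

Volume: 966 m³ = 966,000 L.
Alkalinity to neutralize: (256 − 127) = 129 mg/L as CaCO₃ × 966,000 L = 124,600 g as CaCO₃.
Equivalents of H⁺ required: 124,600 ÷ 50 g/eq = 2492 eq = 2492 mol NaHSO₄.
Mass of NaHSO₄: 2492 × 120.1 = 299,300 g.

299 kg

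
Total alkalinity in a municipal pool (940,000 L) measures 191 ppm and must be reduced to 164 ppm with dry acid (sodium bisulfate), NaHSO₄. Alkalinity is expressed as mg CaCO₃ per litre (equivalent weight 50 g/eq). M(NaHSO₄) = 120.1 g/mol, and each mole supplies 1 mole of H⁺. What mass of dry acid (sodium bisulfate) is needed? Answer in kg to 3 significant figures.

Alkalinity to neutralize: (191 − 164) = 27 mg/L as CaCO₃ × 940,000 L = 25,380 g as CaCO₃.
Equivalents of H⁺ required: 25,380 ÷ 50 g/eq = 507.6 eq = 507.6 mol NaHSO₄.
Mass of NaHSO₄: 507.6 × 120.1 = 60,960 g.

61.0 kg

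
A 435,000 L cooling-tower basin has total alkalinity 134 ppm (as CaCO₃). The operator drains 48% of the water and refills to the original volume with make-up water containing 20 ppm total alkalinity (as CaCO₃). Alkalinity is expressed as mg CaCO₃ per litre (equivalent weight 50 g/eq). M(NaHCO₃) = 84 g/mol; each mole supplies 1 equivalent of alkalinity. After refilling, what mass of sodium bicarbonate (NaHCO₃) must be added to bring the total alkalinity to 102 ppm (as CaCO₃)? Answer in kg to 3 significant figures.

After draining 48% and refilling: 134 × 0.52 + 20 × 0.48 = 79.28 ppm.
Deficit to target: 102 − 79.28 = 22.72 mg/L.
As CaCO₃: 22.72 mg/L × 435,000 L = 9883 g; ÷ 50 g/eq ÷ 1 = 197.7 mol NaHCO₃.
Mass: 197.7 × 84 = 16,600 g.

16.6 kg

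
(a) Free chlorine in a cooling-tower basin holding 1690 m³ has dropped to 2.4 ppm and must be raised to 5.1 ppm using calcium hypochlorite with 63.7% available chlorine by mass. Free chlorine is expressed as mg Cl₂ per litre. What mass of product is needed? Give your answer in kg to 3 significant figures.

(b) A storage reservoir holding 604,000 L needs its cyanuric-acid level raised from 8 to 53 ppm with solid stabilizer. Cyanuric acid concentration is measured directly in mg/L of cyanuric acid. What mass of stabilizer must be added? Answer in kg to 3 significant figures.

(a) Volume: 1690 m³ = 1,690,000 L.
(a) Chlorine deficit: 5.1 − 2.4 = 2.7 ppm = 2.7 mg/L as Cl₂.
(a) Cl₂ equivalent needed: 2.7 mg/L × 1,690,000 L = 4,563,000 mg = 4563 g.
(a) Product at 63.7% available chlorine: 4563 / 0.637 = 7163 g.

(b) CYA to add: (53 − 8) = 45 mg/L × 604,000 L = 27,180 g cyanuric acid.

(a) 7.16 kg; (b) 27.2 kg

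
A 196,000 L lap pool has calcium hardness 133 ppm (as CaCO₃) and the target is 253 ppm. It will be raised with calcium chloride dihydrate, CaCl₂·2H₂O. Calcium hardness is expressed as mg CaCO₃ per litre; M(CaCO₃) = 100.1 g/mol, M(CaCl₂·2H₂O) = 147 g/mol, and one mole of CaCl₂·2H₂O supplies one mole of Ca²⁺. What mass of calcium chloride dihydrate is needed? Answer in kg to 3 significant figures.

34.5 kg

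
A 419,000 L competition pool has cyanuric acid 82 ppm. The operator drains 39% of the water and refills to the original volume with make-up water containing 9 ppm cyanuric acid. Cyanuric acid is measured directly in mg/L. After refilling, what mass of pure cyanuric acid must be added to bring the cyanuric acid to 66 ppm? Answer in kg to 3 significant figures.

After draining 39% and refilling: 82 × 0.61 + 9 × 0.39 = 53.53 ppm.
Deficit to target: 66 − 53.53 = 12.47 mg/L.
Mass: 12.47 mg/L × 419,000 L = 5225 g cyanuric acid.

5.22 kg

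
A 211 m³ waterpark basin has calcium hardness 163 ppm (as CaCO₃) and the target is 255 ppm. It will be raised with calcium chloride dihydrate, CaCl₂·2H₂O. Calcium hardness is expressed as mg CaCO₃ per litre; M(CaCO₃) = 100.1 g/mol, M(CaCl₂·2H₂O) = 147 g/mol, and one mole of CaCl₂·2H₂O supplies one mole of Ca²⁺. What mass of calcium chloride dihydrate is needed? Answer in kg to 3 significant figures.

28.5 kg

Volume: 211 m³ = 211,000 L.
Hardness to add: (255 − 163) = 92 mg/L as CaCO₃ × 211,000 L = 19,410 g as CaCO₃.
Moles of Ca²⁺ (1 mol Ca²⁺ ≡ 1 mol CaCO₃): 19,410 / 100.1 g/mol = 193.9 mol.
Mass of CaCl₂·2H₂O: 193.9 × 147 = 28,510 g.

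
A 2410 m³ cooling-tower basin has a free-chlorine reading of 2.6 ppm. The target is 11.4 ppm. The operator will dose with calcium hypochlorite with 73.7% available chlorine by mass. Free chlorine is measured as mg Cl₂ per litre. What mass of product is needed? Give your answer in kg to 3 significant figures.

28.8 kg

Volume: 2410 m³ = 2,410,000 L.
Chlorine deficit: 11.4 − 2.6 = 8.8 ppm = 8.8 mg/L as Cl₂.
Cl₂ equivalent needed: 8.8 mg/L × 2,410,000 L = 21,210,000 mg = 21,210 g.
Product at 73.7% available chlorine: 21,210 / 0.737 = 28,780 g.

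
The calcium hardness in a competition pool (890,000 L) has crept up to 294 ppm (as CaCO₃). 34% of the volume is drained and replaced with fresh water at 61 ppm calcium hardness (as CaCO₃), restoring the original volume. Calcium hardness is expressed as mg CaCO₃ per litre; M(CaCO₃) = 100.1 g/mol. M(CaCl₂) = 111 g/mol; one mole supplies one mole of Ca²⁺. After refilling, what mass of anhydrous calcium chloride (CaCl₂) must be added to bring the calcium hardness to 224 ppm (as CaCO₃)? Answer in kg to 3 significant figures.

After draining 34% and refilling: 294 × 0.66 + 61 × 0.34 = 214.78 ppm.
Deficit to target: 224 − 214.78 = 9.22 mg/L.
As CaCO₃: 9.22 mg/L × 890,000 L = 8206 g; ÷ 100.1 = 81.98 mol Ca²⁺.
Mass: 81.98 × 111 = 9099 g.

9.10 kg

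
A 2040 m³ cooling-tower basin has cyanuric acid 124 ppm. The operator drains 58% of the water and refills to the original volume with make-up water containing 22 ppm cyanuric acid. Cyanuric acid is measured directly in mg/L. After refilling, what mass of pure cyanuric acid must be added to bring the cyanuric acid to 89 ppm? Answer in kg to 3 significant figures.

Volume: 2040 m³ = 2,040,000 L.
After draining 58% and refilling: 124 × 0.42 + 22 × 0.58 = 64.84 ppm.
Deficit to target: 89 − 64.84 = 24.16 mg/L.
Mass: 24.16 mg/L × 2,040,000 L = 49,290 g cyanuric acid.

49.3 kg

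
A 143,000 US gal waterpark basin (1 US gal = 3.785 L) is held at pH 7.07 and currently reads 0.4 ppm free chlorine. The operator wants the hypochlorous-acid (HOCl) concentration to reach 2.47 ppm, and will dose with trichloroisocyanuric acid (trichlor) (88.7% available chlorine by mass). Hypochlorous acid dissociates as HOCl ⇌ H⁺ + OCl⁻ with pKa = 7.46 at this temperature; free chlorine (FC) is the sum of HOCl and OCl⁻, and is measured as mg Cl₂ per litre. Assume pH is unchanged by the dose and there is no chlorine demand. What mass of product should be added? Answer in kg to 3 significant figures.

Volume: 143,000 US gal × 3.785 L/gal = 541,255 L.
[OCl⁻]/[HOCl] = 10^(pH − pKa) = 10^(7.07 − 7.46) = 0.4074; fraction as HOCl = 1/(1 + 0.4074) = 0.7105.
Free chlorine required for 2.47 ppm HOCl: 2.47 / 0.7105 = 3.476 ppm.
FC to add: 3.476 − 0.4 = 3.076 mg/L as Cl₂.
Cl₂ equivalent: 3.076 mg/L × 541,255 L = 1665 g.
Product at 88.7% available Cl: 1665 / 0.887 = 1877 g.

1.88 kg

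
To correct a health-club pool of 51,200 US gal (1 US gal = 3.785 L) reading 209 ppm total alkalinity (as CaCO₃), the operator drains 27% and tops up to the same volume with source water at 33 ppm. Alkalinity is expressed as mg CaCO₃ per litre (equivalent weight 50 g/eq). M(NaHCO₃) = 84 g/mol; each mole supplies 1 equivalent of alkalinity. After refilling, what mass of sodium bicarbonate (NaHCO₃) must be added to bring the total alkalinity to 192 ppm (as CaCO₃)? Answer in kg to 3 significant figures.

9.94 kg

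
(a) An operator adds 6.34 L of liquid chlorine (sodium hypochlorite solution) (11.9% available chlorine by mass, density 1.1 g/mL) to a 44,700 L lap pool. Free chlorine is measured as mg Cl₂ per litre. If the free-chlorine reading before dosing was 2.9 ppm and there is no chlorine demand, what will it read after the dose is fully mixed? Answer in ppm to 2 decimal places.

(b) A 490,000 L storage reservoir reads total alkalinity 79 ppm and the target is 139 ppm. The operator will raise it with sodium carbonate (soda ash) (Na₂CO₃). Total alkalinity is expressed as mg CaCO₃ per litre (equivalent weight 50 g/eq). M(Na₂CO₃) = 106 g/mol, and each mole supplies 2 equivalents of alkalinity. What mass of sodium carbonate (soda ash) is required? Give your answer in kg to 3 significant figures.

(a) Mass of solution: 6.34 L × 1000 mL/L × 1.1 g/mL = 6974 g.
(a) Available chlorine delivered: 6974 g × 0.119 = 829.9 g as Cl₂.
(a) Concentration rise: 829.9 g / 44,700 L = 18.57 mg/L = 18.57 ppm.
(a) Final FC: 2.9 + 18.57 = 21.47 ppm.

(b) Alkalinity to add: (139 − 79) = 60 mg/L as CaCO₃ × 490,000 L = 29,400 g as CaCO₃.
(b) Equivalents: 29,400 g ÷ 50 g/eq = 588 eq.
(b) Each mole of Na₂CO₃ supplies 2 eq, so 588 / 2 = 294 mol.
(b) Mass: 294 mol × 106 g/mol = 31,160 g.

(a) 21.47 ppm; (b) 31.2 kg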